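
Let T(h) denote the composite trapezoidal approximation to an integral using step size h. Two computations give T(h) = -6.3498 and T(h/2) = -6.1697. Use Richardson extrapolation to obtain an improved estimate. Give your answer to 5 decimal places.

R = (4·T(h/2) − T(h)) / 3 = (4·(-6.1697) − (-6.3498))/3 = (-18.3290)/3 = -6.10967.

-6.10967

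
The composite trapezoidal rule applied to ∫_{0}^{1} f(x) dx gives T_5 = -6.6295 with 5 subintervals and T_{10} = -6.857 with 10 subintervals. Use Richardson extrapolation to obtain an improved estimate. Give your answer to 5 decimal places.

R = (4·T_{10} − T_5) / 3 = (4·(-6.857) − (-6.6295))/3 = (-20.7985)/3 = -6.93283.

-6.93283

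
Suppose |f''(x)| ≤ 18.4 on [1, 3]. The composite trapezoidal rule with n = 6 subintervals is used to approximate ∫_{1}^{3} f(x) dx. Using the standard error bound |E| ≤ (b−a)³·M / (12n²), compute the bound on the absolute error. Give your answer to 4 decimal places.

0.3407

|E| ≤ (2)³·18.4 / (12·6²) = 147.2/432 = 0.3407.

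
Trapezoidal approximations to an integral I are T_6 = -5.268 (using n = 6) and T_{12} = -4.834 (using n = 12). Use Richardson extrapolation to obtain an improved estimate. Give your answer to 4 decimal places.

-4.6893

R = (4·T_{12} − T_6) / 3 = (4·(-4.834) − (-5.268))/3 = (-14.068)/3 = -4.6893.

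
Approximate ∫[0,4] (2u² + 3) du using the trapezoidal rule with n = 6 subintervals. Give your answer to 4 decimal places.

55.2593

h = (4 − 0)/6 = 0.666667.
Nodes u₀,…,u₆ = 0, 0.666667, 1.333333, 2, 2.666667, 3.333333, 4.
f(u) = 2u² + 3: f₀=3, f₁=3.888889, f₂=6.555556, f₃=11, f₄=17.222222, f₅=25.222222, f₆=35.
(h/2)·[f₀ + 2f₁ + 2f₂ + 2f₃ + 2f₄ + 2f₅ + f₆] = 0.333333·(165.777778) = 55.2593.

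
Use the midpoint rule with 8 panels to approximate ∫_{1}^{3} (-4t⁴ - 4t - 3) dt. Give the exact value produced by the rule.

-214.517578125

h = (3 − 1)/8 = 0.25.
Midpoints m₁,…,m₈ = 1.125, 1.375, 1.625, 1.875, 2.125, 2.375, 2.625, 2.875.
f(m₁)=-13.9072265625, f(m₂)=-22.7978515625, f(m₃)=-37.3916015625, f(m₄)=-59.9384765625, f(m₅)=-93.0634765625, f(m₆)=-139.7666015625, f(m₇)=-203.4228515625, f(m₈)=-287.7822265625.
h·[f(m₁) + f(m₂) + f(m₃) + f(m₄) + f(m₅) + f(m₆) + f(m₇) + f(m₈)] = 0.25·(-858.0703125) = -214.517578125.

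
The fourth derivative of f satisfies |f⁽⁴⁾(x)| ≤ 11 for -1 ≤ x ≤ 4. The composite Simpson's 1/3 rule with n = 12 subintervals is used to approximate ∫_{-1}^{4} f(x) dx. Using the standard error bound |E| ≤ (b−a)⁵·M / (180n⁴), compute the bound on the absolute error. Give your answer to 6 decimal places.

0.009210

|E| ≤ (5)⁵·11 / (180·12⁴) = 34375/3732480 = 0.009210.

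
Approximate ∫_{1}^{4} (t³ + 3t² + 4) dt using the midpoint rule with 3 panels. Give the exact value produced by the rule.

136.125

h = (4 − 1)/3 = 1.
Midpoints m₁,…,m₃ = 1.5, 2.5, 3.5.
f(m₁)=14.125, f(m₂)=38.375, f(m₃)=83.625.
h·[f(m₁) + f(m₂) + f(m₃)] = 1·(136.125) = 136.125.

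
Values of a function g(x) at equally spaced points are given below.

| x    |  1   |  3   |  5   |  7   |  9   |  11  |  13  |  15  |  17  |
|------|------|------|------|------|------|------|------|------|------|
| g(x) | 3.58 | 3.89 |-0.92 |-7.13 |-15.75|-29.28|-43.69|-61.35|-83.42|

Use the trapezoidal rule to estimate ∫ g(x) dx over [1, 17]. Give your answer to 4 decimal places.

h = 2, n = 8.
(h/2)·[y₀ + 2y₁ + 2y₂ + 2y₃ + 2y₄ + 2y₅ + 2y₆ + 2y₇ + y₈] = 1·(-388.30) = -388.3000.

-388.3000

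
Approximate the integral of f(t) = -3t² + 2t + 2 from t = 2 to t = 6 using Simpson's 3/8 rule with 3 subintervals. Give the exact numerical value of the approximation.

-168

h = (6 − 2)/3 = 1.333333.
Nodes t₀,…,t₃ = 2, 3.333333, 4.666667, 6.
f(t) = -3t² + 2t + 2: f₀=-6, f₁=-24.666667, f₂=-54, f₃=-94.
(3h/8)·[f₀ + 3f₁ + 3f₂ + f₃] = 0.5·(-336) = -168.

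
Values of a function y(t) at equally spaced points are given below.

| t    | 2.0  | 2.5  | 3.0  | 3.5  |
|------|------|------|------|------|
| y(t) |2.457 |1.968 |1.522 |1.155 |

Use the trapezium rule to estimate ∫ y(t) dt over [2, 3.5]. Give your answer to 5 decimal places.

h = 0.5, n = 3.
(h/2)·[y₀ + 2y₁ + 2y₂ + y₃] = 0.25·(10.592) = 2.64800.

2.64800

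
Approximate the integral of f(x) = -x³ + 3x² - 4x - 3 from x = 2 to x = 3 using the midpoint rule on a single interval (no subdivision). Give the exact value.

-9.875

M = (b−a)·f(2.5) = 1·(-9.875) = -9.875.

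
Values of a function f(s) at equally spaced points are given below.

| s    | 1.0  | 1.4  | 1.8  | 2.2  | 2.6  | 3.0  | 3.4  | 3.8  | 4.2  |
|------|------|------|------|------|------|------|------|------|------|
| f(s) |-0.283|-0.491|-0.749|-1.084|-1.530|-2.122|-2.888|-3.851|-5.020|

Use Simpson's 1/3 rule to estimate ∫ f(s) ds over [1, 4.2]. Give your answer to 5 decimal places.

-6.11053

h = 0.4, n = 8.
(h/3)·[y₀ + 4y₁ + 2y₂ + 4y₃ + 2y₄ + 4y₅ + 2y₆ + 4y₇ + y₈] = 0.133333·(-45.829) = -6.11053.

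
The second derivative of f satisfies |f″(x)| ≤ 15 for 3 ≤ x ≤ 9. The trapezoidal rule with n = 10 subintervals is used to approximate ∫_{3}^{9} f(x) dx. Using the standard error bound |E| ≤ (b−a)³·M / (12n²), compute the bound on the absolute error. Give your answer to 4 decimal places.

2.7000

|E| ≤ (6)³·15 / (12·10²) = 3240/1200 = 2.7000.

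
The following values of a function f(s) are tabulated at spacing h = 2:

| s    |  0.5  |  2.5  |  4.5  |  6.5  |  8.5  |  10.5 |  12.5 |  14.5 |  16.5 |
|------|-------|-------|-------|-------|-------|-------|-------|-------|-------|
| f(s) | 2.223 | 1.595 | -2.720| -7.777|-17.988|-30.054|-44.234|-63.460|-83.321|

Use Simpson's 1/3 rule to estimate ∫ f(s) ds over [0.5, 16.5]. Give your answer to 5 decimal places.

h = 2, n = 8.
(h/3)·[y₀ + 4y₁ + 2y₂ + 4y₃ + 2y₄ + 4y₅ + 2y₆ + 4y₇ + y₈] = 0.666667·(-609.766) = -406.51067.

-406.51067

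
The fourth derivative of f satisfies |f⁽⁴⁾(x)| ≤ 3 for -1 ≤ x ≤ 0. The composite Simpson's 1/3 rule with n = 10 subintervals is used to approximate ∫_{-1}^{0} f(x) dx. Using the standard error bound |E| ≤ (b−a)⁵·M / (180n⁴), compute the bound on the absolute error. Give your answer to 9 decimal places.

0.000001667

|E| ≤ (1)⁵·3 / (180·10⁴) = 3/1800000 = 0.000001667.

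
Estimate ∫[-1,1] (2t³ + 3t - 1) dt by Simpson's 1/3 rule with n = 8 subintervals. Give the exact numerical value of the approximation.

h = (1 − (-1))/8 = 0.25.
Nodes t₀,…,t₈ = -1, -0.75, -0.5, -0.25, 0, 0.25, 0.5, 0.75, 1.
f(t) = 2t³ + 3t - 1: f₀=-6, f₁=-4.09375, f₂=-2.75, f₃=-1.78125, f₄=-1, f₅=-0.21875, f₆=0.75, f₇=2.09375, f₈=4.
(h/3)·[f₀ + 4f₁ + 2f₂ + 4f₃ + 2f₄ + 4f₅ + 2f₆ + 4f₇ + f₈] = 0.083333·(-24) = -2.

-2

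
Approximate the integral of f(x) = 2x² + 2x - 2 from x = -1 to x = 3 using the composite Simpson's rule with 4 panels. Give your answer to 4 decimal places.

h = (3 − (-1))/4 = 1.
Nodes x₀,…,x₄ = -1, 0, 1, 2, 3.
f(x) = 2x² + 2x - 2: f₀=-2, f₁=-2, f₂=2, f₃=10, f₄=22.
(h/3)·[f₀ + 4f₁ + 2f₂ + 4f₃ + f₄] = 0.333333·(56) = 18.6667.

18.6667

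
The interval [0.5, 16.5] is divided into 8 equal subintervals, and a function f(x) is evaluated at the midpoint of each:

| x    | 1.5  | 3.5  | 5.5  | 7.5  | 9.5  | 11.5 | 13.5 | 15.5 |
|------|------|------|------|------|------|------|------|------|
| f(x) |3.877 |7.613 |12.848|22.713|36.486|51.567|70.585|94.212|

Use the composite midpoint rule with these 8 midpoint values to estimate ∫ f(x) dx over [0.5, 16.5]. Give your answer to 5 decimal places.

599.80200

h = 2, n = 8.
h·[y(m₁) + y(m₂) + y(m₃) + y(m₄) + y(m₅) + y(m₆) + y(m₇) + y(m₈)] = 2·(299.901) = 599.80200.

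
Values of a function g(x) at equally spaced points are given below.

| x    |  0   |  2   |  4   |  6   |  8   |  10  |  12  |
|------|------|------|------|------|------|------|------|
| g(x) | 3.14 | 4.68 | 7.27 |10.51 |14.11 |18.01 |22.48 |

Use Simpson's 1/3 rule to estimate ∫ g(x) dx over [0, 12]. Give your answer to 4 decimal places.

134.1200

h = 2, n = 6.
(h/3)·[y₀ + 4y₁ + 2y₂ + 4y₃ + 2y₄ + 4y₅ + y₆] = 0.666667·(201.18) = 134.1200.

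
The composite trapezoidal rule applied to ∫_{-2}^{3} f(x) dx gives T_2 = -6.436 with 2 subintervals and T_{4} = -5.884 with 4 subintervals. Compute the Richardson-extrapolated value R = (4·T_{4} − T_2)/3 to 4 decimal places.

-5.7000

R = (4·T_{4} − T_2) / 3 = (4·(-5.884) − (-6.436))/3 = (-17.100)/3 = -5.7000.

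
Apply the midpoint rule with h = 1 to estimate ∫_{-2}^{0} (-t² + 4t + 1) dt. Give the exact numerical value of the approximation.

h = (0 − (-2))/2 = 1.
Midpoints m₁,…,m₂ = -1.5, -0.5.
f(m₁)=-7.25, f(m₂)=-1.25.
h·[f(m₁) + f(m₂)] = 1·(-8.5) = -8.5.

-8.5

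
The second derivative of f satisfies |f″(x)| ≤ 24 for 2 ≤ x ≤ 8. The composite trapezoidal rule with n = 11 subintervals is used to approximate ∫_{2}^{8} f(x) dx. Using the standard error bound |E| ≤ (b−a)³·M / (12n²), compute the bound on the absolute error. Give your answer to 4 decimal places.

3.5702

|E| ≤ (6)³·24 / (12·11²) = 5184/1452 = 3.5702.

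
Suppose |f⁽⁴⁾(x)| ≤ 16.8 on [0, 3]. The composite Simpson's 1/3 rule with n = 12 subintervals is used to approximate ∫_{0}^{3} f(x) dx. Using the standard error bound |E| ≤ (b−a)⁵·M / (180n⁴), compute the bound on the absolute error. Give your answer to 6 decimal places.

|E| ≤ (3)⁵·16.8 / (180·12⁴) = 4082.4/3732480 = 0.001094.

0.001094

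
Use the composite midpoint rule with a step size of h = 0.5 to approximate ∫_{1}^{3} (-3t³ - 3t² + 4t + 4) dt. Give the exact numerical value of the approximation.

h = (3 − 1)/4 = 0.5.
Midpoints m₁,…,m₄ = 1.25, 1.75, 2.25, 2.75.
f(m₁)=-1.546875, f(m₂)=-14.265625, f(m₃)=-36.359375, f(m₄)=-70.078125.
h·[f(m₁) + f(m₂) + f(m₃) + f(m₄)] = 0.5·(-122.25) = -61.125.

-61.125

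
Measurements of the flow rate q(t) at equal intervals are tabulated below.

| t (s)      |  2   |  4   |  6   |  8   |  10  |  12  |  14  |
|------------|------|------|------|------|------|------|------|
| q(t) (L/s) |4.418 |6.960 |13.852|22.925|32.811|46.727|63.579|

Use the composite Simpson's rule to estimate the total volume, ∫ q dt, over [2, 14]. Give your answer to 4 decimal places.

311.8473

h = 2, n = 6.
(h/3)·[y₀ + 4y₁ + 2y₂ + 4y₃ + 2y₄ + 4y₅ + y₆] = 0.666667·(467.771) = 311.8473.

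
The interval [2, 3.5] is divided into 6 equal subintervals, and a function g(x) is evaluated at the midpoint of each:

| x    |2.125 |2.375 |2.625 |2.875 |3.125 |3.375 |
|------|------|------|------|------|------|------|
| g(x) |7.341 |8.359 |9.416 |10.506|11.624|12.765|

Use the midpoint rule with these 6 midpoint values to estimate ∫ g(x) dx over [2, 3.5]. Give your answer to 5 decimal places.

15.00275

h = 0.25, n = 6.
h·[y(m₁) + y(m₂) + y(m₃) + y(m₄) + y(m₅) + y(m₆)] = 0.25·(60.011) = 15.00275.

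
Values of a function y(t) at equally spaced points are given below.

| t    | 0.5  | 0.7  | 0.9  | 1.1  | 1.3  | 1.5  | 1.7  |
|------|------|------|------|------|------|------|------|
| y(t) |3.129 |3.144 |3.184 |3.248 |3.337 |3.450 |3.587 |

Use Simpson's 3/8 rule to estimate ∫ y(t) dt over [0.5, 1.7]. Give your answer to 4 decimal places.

h = 0.2, n = 6.
(3h/8)·[y₀ + 3y₁ + 3y₂ + 2y₃ + 3y₄ + 3y₅ + y₆] = 0.075·(52.557) = 3.9418.

3.9418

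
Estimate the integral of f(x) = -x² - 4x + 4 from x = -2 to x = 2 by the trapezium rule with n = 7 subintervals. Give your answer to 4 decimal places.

h = (2 − (-2))/7 = 0.571429.
Nodes x₀,…,x₇ = -2, -1.428571, -0.857143, -0.285714, 0.285714, 0.857143, 1.428571, 2.
f(x) = -x² - 4x + 4: f₀=8, f₁=7.673469, f₂=6.693878, f₃=5.061224, f₄=2.775510, f₅=-0.163265, f₆=-3.755102, f₇=-8.
(h/2)·[f₀ + 2f₁ + 2f₂ + 2f₃ + 2f₄ + 2f₅ + 2f₆ + f₇] = 0.285714·(36.571429) = 10.4490.

10.4490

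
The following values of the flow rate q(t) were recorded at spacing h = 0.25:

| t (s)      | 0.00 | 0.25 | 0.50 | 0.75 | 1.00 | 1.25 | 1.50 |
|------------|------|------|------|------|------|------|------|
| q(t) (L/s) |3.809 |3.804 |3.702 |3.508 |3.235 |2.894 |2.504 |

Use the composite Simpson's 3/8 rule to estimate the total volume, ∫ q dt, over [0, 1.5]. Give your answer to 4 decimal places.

h = 0.25, n = 6.
(3h/8)·[y₀ + 3y₁ + 3y₂ + 2y₃ + 3y₄ + 3y₅ + y₆] = 0.09375·(54.234) = 5.0844.

5.0844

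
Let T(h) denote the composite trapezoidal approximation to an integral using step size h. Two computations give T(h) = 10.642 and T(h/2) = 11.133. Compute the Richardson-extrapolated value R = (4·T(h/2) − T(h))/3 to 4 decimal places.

R = (4·T(h/2) − T(h)) / 3 = (4·11.133 − 10.642)/3 = (33.890)/3 = 11.2967.

11.2967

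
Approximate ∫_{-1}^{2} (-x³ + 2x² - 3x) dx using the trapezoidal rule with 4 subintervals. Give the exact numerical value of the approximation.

-2.109375

h = (2 − (-1))/4 = 0.75.
Nodes x₀,…,x₄ = -1, -0.25, 0.5, 1.25, 2.
f(x) = -x³ + 2x² - 3x: f₀=6, f₁=0.890625, f₂=-1.125, f₃=-2.578125, f₄=-6.
(h/2)·[f₀ + 2f₁ + 2f₂ + 2f₃ + f₄] = 0.375·(-5.625) = -2.109375.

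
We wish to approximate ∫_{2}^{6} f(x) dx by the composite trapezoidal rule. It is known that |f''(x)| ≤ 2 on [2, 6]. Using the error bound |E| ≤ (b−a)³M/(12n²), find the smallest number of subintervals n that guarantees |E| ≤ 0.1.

Need 128/(12n²) ≤ 0.1.
n² ≥ 128/(12·0.1) = 106.667 ⇒ n ≥ 10.3280, so the smallest n is 11.

11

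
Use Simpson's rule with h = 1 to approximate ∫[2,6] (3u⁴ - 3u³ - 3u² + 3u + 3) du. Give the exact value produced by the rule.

3540

h = (6 − 2)/4 = 1.
Nodes u₀,…,u₄ = 2, 3, 4, 5, 6.
f(u) = 3u⁴ - 3u³ - 3u² + 3u + 3: f₀=21, f₁=147, f₂=543, f₃=1443, f₄=3153.
(h/3)·[f₀ + 4f₁ + 2f₂ + 4f₃ + f₄] = 0.333333·(10620) = 3540.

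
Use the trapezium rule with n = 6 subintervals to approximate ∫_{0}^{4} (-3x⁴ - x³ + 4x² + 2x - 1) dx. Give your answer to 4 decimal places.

h = (4 − 0)/6 = 0.666667.
Nodes x₀,…,x₆ = 0, 0.666667, 1.333333, 2, 2.666667, 3.333333, 4.
f(x) = -3x⁴ - x³ + 4x² + 2x - 1: f₀=-1, f₁=1.222222, f₂=-3.074074, f₃=-37, f₄=-137.888889, f₅=-357.296296, f₆=-761.
(h/2)·[f₀ + 2f₁ + 2f₂ + 2f₃ + 2f₄ + 2f₅ + f₆] = 0.333333·(-1830.074074) = -610.0247.

-610.0247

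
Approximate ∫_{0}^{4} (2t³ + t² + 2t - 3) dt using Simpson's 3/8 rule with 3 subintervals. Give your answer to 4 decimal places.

153.3333

h = (4 − 0)/3 = 1.333333.
Nodes t₀,…,t₃ = 0, 1.333333, 2.666667, 4.
f(t) = 2t³ + t² + 2t - 3: f₀=-3, f₁=6.185185, f₂=47.370370, f₃=149.
(3h/8)·[f₀ + 3f₁ + 3f₂ + f₃] = 0.5·(306.666667) = 153.3333.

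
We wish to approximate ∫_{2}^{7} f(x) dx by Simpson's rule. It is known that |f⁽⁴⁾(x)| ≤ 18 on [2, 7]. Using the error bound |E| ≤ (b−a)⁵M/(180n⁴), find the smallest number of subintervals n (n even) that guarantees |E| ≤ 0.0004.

Need 56250/(180n⁴) ≤ 0.0004.
n⁴ ≥ 56250/(180·0.0004) = 781250 ⇒ n ≥ 29.7302, so the smallest even n is 30. (n must be even for Simpson's rule.)

30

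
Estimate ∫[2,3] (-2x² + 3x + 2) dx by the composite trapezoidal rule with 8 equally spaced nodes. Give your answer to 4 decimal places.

-3.1735

h = (3 − 2)/7 = 0.142857.
Nodes x₀,…,x₇ = 2, 2.142857, 2.285714, 2.428571, 2.571429, 2.714286, 2.857143, 3.
f(x) = -2x² + 3x + 2: f₀=0, f₁=-0.755102, f₂=-1.591837, f₃=-2.510204, f₄=-3.510204, f₅=-4.591837, f₆=-5.755102, f₇=-7.
(h/2)·[f₀ + 2f₁ + 2f₂ + 2f₃ + 2f₄ + 2f₅ + 2f₆ + f₇] = 0.071429·(-44.428571) = -3.1735.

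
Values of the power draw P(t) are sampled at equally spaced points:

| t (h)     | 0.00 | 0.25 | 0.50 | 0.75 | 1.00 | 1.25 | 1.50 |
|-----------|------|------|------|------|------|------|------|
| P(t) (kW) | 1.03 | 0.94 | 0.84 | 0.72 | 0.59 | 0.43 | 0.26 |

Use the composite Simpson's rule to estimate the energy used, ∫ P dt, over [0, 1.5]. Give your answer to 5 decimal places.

1.04250

h = 0.25, n = 6.
(h/3)·[y₀ + 4y₁ + 2y₂ + 4y₃ + 2y₄ + 4y₅ + y₆] = 0.083333·(12.51) = 1.04250.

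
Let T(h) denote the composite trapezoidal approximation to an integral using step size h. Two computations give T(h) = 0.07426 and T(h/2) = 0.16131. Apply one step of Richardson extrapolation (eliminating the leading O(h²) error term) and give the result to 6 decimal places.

0.190327

R = (4·T(h/2) − T(h)) / 3 = (4·0.16131 − 0.07426)/3 = (0.57098)/3 = 0.190327.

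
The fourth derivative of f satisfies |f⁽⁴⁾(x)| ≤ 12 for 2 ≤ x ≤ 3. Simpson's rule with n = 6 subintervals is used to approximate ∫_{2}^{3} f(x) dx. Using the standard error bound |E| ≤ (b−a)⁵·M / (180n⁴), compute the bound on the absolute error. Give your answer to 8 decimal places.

|E| ≤ (1)⁵·12 / (180·6⁴) = 12/233280 = 0.00005144.

0.00005144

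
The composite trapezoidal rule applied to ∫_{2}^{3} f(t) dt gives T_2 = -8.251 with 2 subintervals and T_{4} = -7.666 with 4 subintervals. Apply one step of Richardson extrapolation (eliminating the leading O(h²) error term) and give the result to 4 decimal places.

R = (4·T_{4} − T_2) / 3 = (4·(-7.666) − (-8.251))/3 = (-22.413)/3 = -7.4710.

-7.4710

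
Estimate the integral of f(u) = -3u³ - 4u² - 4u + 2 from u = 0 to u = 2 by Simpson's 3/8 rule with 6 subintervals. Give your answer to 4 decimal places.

-26.6667

h = (2 − 0)/6 = 0.333333.
Nodes u₀,…,u₆ = 0, 0.333333, 0.666667, 1, 1.333333, 1.666667, 2.
f(u) = -3u³ - 4u² - 4u + 2: f₀=2, f₁=0.111111, f₂=-3.333333, f₃=-9, f₄=-17.555556, f₅=-29.666667, f₆=-46.
(3h/8)·[f₀ + 3f₁ + 3f₂ + 2f₃ + 3f₄ + 3f₅ + f₆] = 0.125·(-213.333333) = -26.6667.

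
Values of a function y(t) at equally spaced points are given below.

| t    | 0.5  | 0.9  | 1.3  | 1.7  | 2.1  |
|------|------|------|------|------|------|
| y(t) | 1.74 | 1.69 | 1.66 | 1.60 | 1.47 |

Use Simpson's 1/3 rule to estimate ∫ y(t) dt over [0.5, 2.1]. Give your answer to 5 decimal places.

2.62533

h = 0.4, n = 4.
(h/3)·[y₀ + 4y₁ + 2y₂ + 4y₃ + y₄] = 0.133333·(19.69) = 2.62533.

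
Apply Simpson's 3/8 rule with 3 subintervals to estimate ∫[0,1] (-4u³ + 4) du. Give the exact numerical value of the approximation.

h = (1 − 0)/3 = 0.333333.
Nodes u₀,…,u₃ = 0, 0.333333, 0.666667, 1.
f(u) = -4u³ + 4: f₀=4, f₁=3.851852, f₂=2.814815, f₃=0.
(3h/8)·[f₀ + 3f₁ + 3f₂ + f₃] = 0.125·(24) = 3.

3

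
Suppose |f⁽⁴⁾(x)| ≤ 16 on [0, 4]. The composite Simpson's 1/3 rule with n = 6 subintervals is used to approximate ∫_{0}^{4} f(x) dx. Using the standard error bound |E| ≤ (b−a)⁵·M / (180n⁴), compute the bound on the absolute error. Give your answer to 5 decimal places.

0.07023

|E| ≤ (4)⁵·16 / (180·6⁴) = 16384/233280 = 0.07023.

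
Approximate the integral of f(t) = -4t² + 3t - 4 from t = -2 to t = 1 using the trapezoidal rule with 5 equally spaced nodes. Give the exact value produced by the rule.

h = (1 − (-2))/4 = 0.75.
Nodes t₀,…,t₄ = -2, -1.25, -0.5, 0.25, 1.
f(t) = -4t² + 3t - 4: f₀=-26, f₁=-14, f₂=-6.5, f₃=-3.5, f₄=-5.
(h/2)·[f₀ + 2f₁ + 2f₂ + 2f₃ + f₄] = 0.375·(-79) = -29.625.

-29.625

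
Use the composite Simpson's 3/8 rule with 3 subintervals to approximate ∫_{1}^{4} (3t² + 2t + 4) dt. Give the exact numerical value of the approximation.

h = (4 − 1)/3 = 1.
Nodes t₀,…,t₃ = 1, 2, 3, 4.
f(t) = 3t² + 2t + 4: f₀=9, f₁=20, f₂=37, f₃=60.
(3h/8)·[f₀ + 3f₁ + 3f₂ + f₃] = 0.375·(240) = 90.

90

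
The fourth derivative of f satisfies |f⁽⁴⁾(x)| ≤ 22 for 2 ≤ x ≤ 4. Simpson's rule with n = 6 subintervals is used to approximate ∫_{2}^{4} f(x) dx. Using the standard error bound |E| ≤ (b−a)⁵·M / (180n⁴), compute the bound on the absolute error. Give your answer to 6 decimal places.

|E| ≤ (2)⁵·22 / (180·6⁴) = 704/233280 = 0.003018.

0.003018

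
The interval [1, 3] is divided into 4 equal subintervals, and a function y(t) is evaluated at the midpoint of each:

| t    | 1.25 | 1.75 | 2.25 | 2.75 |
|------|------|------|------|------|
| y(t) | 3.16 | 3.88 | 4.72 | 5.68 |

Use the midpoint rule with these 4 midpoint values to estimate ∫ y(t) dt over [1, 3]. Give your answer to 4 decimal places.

8.7200

h = 0.5, n = 4.
h·[y(m₁) + y(m₂) + y(m₃) + y(m₄)] = 0.5·(17.44) = 8.7200.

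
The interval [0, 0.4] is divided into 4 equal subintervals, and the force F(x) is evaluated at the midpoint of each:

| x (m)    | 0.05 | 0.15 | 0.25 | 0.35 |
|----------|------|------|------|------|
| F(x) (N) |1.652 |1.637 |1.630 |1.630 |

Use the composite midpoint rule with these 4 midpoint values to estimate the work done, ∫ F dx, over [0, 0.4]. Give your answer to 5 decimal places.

h = 0.1, n = 4.
h·[y(m₁) + y(m₂) + y(m₃) + y(m₄)] = 0.1·(6.549) = 0.65490.

0.65490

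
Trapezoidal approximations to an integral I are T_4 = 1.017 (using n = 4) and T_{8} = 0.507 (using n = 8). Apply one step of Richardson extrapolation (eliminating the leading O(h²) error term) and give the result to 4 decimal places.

0.3370

R = (4·T_{8} − T_4) / 3 = (4·0.507 − 1.017)/3 = (1.011)/3 = 0.3370.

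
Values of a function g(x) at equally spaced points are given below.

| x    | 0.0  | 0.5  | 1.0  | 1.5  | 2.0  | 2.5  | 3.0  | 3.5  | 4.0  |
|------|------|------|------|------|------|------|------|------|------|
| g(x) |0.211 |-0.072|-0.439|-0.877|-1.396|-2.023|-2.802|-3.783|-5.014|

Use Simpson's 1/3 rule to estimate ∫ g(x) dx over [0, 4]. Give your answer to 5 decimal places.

-6.84950

h = 0.5, n = 8.
(h/3)·[y₀ + 4y₁ + 2y₂ + 4y₃ + 2y₄ + 4y₅ + 2y₆ + 4y₇ + y₈] = 0.166667·(-41.097) = -6.84950.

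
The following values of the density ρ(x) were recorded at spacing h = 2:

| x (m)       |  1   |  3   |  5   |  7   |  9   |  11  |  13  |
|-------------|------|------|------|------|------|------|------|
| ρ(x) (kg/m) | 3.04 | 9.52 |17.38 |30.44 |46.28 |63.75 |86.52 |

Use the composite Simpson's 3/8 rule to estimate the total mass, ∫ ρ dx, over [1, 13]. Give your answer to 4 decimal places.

420.9225

h = 2, n = 6.
(3h/8)·[y₀ + 3y₁ + 3y₂ + 2y₃ + 3y₄ + 3y₅ + y₆] = 0.75·(561.23) = 420.9225.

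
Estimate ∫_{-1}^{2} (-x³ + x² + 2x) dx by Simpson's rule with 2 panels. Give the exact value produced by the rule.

h = (2 − (-1))/2 = 1.5.
Nodes x₀,…,x₂ = -1, 0.5, 2.
f(x) = -x³ + x² + 2x: f₀=0, f₁=1.125, f₂=0.
(h/3)·[f₀ + 4f₁ + f₂] = 0.5·(4.5) = 2.25.

2.25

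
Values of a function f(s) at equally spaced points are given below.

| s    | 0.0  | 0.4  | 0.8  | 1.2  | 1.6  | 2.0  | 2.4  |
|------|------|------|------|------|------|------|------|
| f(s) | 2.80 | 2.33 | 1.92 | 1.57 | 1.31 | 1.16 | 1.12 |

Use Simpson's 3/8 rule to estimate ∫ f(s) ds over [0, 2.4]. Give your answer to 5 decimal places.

4.08300

h = 0.4, n = 6.
(3h/8)·[y₀ + 3y₁ + 3y₂ + 2y₃ + 3y₄ + 3y₅ + y₆] = 0.15·(27.22) = 4.08300.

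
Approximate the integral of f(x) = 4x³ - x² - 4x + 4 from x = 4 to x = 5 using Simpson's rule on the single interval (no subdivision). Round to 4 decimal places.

334.6667

S = (b−a)/6 · [f(4) + 4f(4.5) + f(5)] = 0.166667·[228 + 4·330.25 + 459] = 334.6667.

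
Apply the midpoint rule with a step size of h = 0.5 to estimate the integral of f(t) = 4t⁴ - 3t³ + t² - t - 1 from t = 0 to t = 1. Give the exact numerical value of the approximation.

-1.203125

h = (1 − 0)/2 = 0.5.
Midpoints m₁,…,m₂ = 0.25, 0.75.
f(m₁)=-1.21875, f(m₂)=-1.1875.
h·[f(m₁) + f(m₂)] = 0.5·(-2.40625) = -1.203125.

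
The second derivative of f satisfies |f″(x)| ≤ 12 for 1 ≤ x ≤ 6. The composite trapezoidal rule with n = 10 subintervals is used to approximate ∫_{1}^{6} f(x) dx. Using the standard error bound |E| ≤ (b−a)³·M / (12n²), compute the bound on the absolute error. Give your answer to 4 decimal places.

1.2500

|E| ≤ (5)³·12 / (12·10²) = 1500/1200 = 1.2500.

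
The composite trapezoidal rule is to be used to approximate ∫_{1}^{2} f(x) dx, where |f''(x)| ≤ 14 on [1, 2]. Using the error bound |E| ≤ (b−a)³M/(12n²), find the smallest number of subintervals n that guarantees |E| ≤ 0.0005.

49

Need 14/(12n²) ≤ 0.0005.
n² ≥ 14/(12·0.0005) = 2333.33 ⇒ n ≥ 48.3046, so the smallest n is 49.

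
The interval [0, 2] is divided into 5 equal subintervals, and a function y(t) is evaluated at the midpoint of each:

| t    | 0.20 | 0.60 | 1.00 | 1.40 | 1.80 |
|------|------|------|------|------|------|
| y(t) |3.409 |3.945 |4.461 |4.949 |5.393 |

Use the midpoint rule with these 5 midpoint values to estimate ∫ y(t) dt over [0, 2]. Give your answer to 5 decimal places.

8.86280

h = 0.4, n = 5.
h·[y(m₁) + y(m₂) + y(m₃) + y(m₄) + y(m₅)] = 0.4·(22.157) = 8.86280.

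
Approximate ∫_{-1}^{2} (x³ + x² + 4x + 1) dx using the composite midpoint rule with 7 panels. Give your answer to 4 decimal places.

h = (2 − (-1))/7 = 0.428571.
Midpoints m₁,…,m₇ = -0.785714, -0.357143, 0.071429, 0.5, 0.928571, 1.357143, 1.785714.
f(m₁)=-2.010569, f(m₂)=-0.346574, f(m₃)=1.291181, f(m₄)=3.375, f(m₅)=6.377187, f(m₆)=10.770044, f(m₇)=17.025875.
h·[f(m₁) + f(m₂) + f(m₃) + f(m₄) + f(m₅) + f(m₆) + f(m₇)] = 0.428571·(36.482143) = 15.6352.

15.6352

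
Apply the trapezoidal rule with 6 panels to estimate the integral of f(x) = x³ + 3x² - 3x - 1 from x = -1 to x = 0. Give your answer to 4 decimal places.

h = (0 − (-1))/6 = 0.166667.
Nodes x₀,…,x₆ = -1, -0.833333, -0.666667, -0.5, -0.333333, -0.166667, 0.
f(x) = x³ + 3x² - 3x - 1: f₀=4, f₁=3.004630, f₂=2.037037, f₃=1.125, f₄=0.296296, f₅=-0.421296, f₆=-1.
(h/2)·[f₀ + 2f₁ + 2f₂ + 2f₃ + 2f₄ + 2f₅ + f₆] = 0.083333·(15.083333) = 1.2569.

1.2569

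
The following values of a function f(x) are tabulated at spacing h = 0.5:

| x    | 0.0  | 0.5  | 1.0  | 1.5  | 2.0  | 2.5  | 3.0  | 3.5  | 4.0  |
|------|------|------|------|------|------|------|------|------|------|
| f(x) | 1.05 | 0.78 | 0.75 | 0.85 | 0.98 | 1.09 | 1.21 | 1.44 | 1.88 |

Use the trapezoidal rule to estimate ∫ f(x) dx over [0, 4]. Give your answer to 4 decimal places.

4.2825

h = 0.5, n = 8.
(h/2)·[y₀ + 2y₁ + 2y₂ + 2y₃ + 2y₄ + 2y₅ + 2y₆ + 2y₇ + y₈] = 0.25·(17.13) = 4.2825.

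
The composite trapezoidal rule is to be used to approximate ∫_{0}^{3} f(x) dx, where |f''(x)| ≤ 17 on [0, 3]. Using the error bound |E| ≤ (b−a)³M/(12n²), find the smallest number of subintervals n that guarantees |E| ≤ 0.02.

44

Need 459/(12n²) ≤ 0.02.
n² ≥ 459/(12·0.02) = 1912.5 ⇒ n ≥ 43.7321, so the smallest n is 44.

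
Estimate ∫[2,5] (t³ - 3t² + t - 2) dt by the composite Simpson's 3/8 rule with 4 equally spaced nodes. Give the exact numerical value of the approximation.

h = (5 − 2)/3 = 1.
Nodes t₀,…,t₃ = 2, 3, 4, 5.
f(t) = t³ - 3t² + t - 2: f₀=-4, f₁=1, f₂=18, f₃=53.
(3h/8)·[f₀ + 3f₁ + 3f₂ + f₃] = 0.375·(106) = 39.75.

39.75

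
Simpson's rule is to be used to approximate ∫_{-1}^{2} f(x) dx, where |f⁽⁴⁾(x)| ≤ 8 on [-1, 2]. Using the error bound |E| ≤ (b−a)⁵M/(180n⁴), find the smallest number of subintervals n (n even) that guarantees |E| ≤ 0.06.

4

Need 1944/(180n⁴) ≤ 0.06.
n⁴ ≥ 1944/(180·0.06) = 180 ⇒ n ≥ 3.6628, so the smallest even n is 4. (n must be even for Simpson's rule.)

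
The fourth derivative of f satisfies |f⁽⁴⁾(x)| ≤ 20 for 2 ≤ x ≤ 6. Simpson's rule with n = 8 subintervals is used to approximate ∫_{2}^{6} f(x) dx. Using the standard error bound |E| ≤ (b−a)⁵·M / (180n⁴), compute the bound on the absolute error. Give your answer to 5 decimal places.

|E| ≤ (4)⁵·20 / (180·8⁴) = 20480/737280 = 0.02778.

0.02778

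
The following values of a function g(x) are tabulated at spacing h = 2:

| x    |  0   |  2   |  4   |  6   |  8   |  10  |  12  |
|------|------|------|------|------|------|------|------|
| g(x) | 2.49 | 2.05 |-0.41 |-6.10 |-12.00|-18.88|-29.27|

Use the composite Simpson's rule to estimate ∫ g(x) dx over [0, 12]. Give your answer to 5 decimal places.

-95.54667

h = 2, n = 6.
(h/3)·[y₀ + 4y₁ + 2y₂ + 4y₃ + 2y₄ + 4y₅ + y₆] = 0.666667·(-143.32) = -95.54667.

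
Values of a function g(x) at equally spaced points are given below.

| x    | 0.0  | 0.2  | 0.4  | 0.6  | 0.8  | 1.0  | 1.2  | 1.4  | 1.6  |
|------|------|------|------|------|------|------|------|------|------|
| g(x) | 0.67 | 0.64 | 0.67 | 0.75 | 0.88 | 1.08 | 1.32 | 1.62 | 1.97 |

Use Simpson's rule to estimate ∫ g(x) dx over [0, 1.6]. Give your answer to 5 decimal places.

1.64933

h = 0.2, n = 8.
(h/3)·[y₀ + 4y₁ + 2y₂ + 4y₃ + 2y₄ + 4y₅ + 2y₆ + 4y₇ + y₈] = 0.066667·(24.74) = 1.64933.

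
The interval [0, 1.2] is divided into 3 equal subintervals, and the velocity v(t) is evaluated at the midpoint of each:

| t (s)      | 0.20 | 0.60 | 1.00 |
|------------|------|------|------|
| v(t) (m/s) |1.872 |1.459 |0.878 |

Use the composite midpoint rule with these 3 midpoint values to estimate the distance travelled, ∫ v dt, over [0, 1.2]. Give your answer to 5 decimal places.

h = 0.4, n = 3.
h·[y(m₁) + y(m₂) + y(m₃)] = 0.4·(4.209) = 1.68360.

1.68360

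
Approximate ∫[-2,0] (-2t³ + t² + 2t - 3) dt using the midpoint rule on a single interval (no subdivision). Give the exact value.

M = (b−a)·f(-1) = 2·(-2) = -4.

-4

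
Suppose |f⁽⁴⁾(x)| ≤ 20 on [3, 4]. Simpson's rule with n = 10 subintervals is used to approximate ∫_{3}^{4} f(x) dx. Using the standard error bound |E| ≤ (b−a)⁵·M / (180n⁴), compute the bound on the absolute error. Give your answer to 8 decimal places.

0.00001111

|E| ≤ (1)⁵·20 / (180·10⁴) = 20/1800000 = 0.00001111.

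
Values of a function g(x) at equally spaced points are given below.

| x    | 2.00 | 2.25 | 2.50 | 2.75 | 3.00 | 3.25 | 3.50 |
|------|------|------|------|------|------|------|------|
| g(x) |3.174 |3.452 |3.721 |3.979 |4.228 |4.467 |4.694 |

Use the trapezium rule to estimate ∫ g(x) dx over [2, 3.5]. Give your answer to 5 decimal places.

5.94525

h = 0.25, n = 6.
(h/2)·[y₀ + 2y₁ + 2y₂ + 2y₃ + 2y₄ + 2y₅ + y₆] = 0.125·(47.562) = 5.94525.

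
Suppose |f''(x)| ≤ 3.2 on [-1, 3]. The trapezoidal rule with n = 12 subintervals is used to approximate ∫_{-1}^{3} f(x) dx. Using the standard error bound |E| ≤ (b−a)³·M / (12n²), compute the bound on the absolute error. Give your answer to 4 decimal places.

0.1185

|E| ≤ (4)³·3.2 / (12·12²) = 204.8/1728 = 0.1185.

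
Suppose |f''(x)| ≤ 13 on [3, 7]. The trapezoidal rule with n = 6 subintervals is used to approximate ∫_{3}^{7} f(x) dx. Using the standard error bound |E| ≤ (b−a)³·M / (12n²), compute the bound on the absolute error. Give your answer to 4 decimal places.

|E| ≤ (4)³·13 / (12·6²) = 832/432 = 1.9259.

1.9259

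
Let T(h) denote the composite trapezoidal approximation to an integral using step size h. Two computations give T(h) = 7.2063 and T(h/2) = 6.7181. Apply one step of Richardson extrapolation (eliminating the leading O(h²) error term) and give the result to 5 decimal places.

6.55537

R = (4·T(h/2) − T(h)) / 3 = (4·6.7181 − 7.2063)/3 = (19.6661)/3 = 6.55537.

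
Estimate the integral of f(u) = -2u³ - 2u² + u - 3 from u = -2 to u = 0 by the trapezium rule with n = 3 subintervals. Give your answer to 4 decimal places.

h = (0 − (-2))/3 = 0.666667.
Nodes u₀,…,u₃ = -2, -1.333333, -0.666667, 0.
f(u) = -2u³ - 2u² + u - 3: f₀=3, f₁=-3.148148, f₂=-3.962963, f₃=-3.
(h/2)·[f₀ + 2f₁ + 2f₂ + f₃] = 0.333333·(-14.222222) = -4.7407.

-4.7407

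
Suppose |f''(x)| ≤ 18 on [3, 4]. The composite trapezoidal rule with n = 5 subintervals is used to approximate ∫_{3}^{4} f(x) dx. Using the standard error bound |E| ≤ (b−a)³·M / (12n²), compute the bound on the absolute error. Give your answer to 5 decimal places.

|E| ≤ (1)³·18 / (12·5²) = 18/300 = 0.06000.

0.06000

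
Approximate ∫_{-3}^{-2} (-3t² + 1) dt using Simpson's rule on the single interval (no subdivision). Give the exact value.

S = (b−a)/6 · [f(-3) + 4f(-2.5) + f(-2)] = 0.166667·[(-26) + 4·(-17.75) + (-11)] = -18.

-18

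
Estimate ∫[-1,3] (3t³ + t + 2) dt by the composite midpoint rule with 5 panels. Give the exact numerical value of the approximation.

70.08

h = (3 − (-1))/5 = 0.8.
Midpoints m₁,…,m₅ = -0.6, 0.2, 1, 1.8, 2.6.
f(m₁)=0.752, f(m₂)=2.224, f(m₃)=6, f(m₄)=21.296, f(m₅)=57.328.
h·[f(m₁) + f(m₂) + f(m₃) + f(m₄) + f(m₅)] = 0.8·(87.6) = 70.08.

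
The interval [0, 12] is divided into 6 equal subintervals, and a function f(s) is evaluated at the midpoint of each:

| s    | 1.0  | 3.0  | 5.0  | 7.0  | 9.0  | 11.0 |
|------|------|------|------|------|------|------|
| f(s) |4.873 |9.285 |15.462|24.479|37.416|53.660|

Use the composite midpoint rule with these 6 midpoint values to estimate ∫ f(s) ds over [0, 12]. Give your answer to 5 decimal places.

h = 2, n = 6.
h·[y(m₁) + y(m₂) + y(m₃) + y(m₄) + y(m₅) + y(m₆)] = 2·(145.175) = 290.35000.

290.35000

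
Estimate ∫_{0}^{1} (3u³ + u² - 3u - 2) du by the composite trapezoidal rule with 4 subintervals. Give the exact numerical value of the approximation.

h = (1 − 0)/4 = 0.25.
Nodes u₀,…,u₄ = 0, 0.25, 0.5, 0.75, 1.
f(u) = 3u³ + u² - 3u - 2: f₀=-2, f₁=-2.640625, f₂=-2.875, f₃=-2.421875, f₄=-1.
(h/2)·[f₀ + 2f₁ + 2f₂ + 2f₃ + f₄] = 0.125·(-18.875) = -2.359375.

-2.359375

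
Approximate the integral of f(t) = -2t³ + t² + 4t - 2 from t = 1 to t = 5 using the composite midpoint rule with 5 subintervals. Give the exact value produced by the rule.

-227.04

h = (5 − 1)/5 = 0.8.
Midpoints m₁,…,m₅ = 1.4, 2.2, 3, 3.8, 4.6.
f(m₁)=0.072, f(m₂)=-9.656, f(m₃)=-35, f(m₄)=-82.104, f(m₅)=-157.112.
h·[f(m₁) + f(m₂) + f(m₃) + f(m₄) + f(m₅)] = 0.8·(-283.8) = -227.04.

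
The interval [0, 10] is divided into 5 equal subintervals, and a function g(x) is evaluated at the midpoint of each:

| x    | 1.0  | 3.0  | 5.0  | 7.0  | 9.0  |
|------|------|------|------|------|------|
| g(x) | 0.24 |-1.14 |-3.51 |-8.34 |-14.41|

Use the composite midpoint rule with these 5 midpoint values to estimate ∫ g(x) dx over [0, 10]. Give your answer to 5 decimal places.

-54.32000

h = 2, n = 5.
h·[y(m₁) + y(m₂) + y(m₃) + y(m₄) + y(m₅)] = 2·(-27.16) = -54.32000.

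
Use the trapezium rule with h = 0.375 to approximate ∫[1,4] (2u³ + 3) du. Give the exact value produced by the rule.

h = (4 − 1)/8 = 0.375.
Nodes u₀,…,u₈ = 1, 1.375, 1.75, 2.125, 2.5, 2.875, 3.25, 3.625, 4.
f(u) = 2u³ + 3: f₀=5, f₁=8.19921875, f₂=13.71875, f₃=22.19140625, f₄=34.25, f₅=50.52734375, f₆=71.65625, f₇=98.26953125, f₈=131.
(h/2)·[f₀ + 2f₁ + 2f₂ + 2f₃ + 2f₄ + 2f₅ + 2f₆ + 2f₇ + f₈] = 0.1875·(733.625) = 137.5546875.

137.5546875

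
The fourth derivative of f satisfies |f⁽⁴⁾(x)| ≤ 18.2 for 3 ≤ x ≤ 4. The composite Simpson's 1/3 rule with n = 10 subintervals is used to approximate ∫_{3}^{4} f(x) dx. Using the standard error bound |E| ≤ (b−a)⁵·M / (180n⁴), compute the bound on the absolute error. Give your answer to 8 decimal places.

0.00001011

|E| ≤ (1)⁵·18.2 / (180·10⁴) = 18.2/1800000 = 0.00001011.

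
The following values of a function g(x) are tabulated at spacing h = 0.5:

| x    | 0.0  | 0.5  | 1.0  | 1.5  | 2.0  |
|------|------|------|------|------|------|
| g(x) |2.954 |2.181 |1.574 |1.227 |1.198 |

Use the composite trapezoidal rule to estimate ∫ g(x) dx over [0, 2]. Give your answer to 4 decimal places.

h = 0.5, n = 4.
(h/2)·[y₀ + 2y₁ + 2y₂ + 2y₃ + y₄] = 0.25·(14.116) = 3.5290.

3.5290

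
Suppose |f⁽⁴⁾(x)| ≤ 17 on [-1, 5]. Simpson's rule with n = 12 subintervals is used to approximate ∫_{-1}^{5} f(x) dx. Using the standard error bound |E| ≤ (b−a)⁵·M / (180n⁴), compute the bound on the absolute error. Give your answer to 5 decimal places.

0.03542

|E| ≤ (6)⁵·17 / (180·12⁴) = 132192/3732480 = 0.03542.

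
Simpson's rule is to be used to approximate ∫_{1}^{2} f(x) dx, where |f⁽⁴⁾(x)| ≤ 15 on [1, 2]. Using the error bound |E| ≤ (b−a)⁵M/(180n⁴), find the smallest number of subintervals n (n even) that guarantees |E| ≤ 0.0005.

Need 15/(180n⁴) ≤ 0.0005.
n⁴ ≥ 15/(180·0.0005) = 166.667 ⇒ n ≥ 3.5930, so the smallest even n is 4. (n must be even for Simpson's rule.)

4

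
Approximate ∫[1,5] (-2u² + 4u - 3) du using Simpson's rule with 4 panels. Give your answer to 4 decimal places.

-46.6667

h = (5 − 1)/4 = 1.
Nodes u₀,…,u₄ = 1, 2, 3, 4, 5.
f(u) = -2u² + 4u - 3: f₀=-1, f₁=-3, f₂=-9, f₃=-19, f₄=-33.
(h/3)·[f₀ + 4f₁ + 2f₂ + 4f₃ + f₄] = 0.333333·(-140) = -46.6667.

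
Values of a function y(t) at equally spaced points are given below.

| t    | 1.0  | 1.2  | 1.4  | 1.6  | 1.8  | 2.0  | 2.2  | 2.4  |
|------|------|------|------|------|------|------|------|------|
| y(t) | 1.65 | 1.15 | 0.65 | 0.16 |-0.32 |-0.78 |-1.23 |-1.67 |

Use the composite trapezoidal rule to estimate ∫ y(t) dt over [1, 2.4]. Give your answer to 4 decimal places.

-0.0760

h = 0.2, n = 7.
(h/2)·[y₀ + 2y₁ + 2y₂ + 2y₃ + 2y₄ + 2y₅ + 2y₆ + y₇] = 0.1·(-0.76) = -0.0760.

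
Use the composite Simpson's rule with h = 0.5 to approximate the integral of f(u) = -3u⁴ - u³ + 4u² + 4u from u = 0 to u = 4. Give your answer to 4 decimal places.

-561.1667

h = (4 − 0)/8 = 0.5.
Nodes u₀,…,u₈ = 0, 0.5, 1, 1.5, 2, 2.5, 3, 3.5, 4.
f(u) = -3u⁴ - u³ + 4u² + 4u: f₀=0, f₁=2.6875, f₂=4, f₃=-3.5625, f₄=-32, f₅=-97.8125, f₆=-222, f₇=-430.0625, f₈=-752.
(h/3)·[f₀ + 4f₁ + 2f₂ + 4f₃ + 2f₄ + 4f₅ + 2f₆ + 4f₇ + f₈] = 0.166667·(-3367) = -561.1667.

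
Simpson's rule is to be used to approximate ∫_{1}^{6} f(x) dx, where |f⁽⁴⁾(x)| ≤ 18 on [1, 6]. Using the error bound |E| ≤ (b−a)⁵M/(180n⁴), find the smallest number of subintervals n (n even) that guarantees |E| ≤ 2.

Need 56250/(180n⁴) ≤ 2.
n⁴ ≥ 56250/(180·2) = 156.25 ⇒ n ≥ 3.5355, so the smallest even n is 4. (n must be even for Simpson's rule.)

4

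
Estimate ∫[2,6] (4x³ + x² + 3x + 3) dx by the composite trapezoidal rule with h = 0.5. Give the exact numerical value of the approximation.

1417.5

h = (6 − 2)/8 = 0.5.
Nodes x₀,…,x₈ = 2, 2.5, 3, 3.5, 4, 4.5, 5, 5.5, 6.
f(x) = 4x³ + x² + 3x + 3: f₀=45, f₁=79.25, f₂=129, f₃=197.25, f₄=287, f₅=401.25, f₆=543, f₇=715.25, f₈=921.
(h/2)·[f₀ + 2f₁ + 2f₂ + 2f₃ + 2f₄ + 2f₅ + 2f₆ + 2f₇ + f₈] = 0.25·(5670) = 1417.5.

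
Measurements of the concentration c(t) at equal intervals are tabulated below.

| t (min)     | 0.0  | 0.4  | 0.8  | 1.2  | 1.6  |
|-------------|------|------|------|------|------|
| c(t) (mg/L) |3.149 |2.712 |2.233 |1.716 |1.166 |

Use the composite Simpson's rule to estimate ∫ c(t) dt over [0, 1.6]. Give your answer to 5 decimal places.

h = 0.4, n = 4.
(h/3)·[y₀ + 4y₁ + 2y₂ + 4y₃ + y₄] = 0.133333·(26.493) = 3.53240.

3.53240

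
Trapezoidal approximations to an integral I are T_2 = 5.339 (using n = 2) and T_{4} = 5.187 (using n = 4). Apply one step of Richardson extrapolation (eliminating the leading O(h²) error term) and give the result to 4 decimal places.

5.1363

R = (4·T_{4} − T_2) / 3 = (4·5.187 − 5.339)/3 = (15.409)/3 = 5.1363.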